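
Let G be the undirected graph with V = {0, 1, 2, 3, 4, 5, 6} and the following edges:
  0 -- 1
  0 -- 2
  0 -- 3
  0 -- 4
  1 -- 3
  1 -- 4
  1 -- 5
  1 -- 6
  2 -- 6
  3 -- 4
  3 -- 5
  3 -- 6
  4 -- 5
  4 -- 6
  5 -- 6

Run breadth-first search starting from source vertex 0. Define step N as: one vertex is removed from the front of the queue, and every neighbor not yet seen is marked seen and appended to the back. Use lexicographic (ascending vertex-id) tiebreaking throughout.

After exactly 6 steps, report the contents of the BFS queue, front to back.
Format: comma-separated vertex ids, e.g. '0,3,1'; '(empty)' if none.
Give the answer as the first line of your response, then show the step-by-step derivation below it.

6

step 1: dequeue 0; queue=[1,2,3,4]; order=0
step 2: dequeue 1; queue=[2,3,4,5,6]; order=0,1
step 3: dequeue 2; queue=[3,4,5,6]; order=0,1,2
step 4: dequeue 3; queue=[4,5,6]; order=0,1,2,3
step 5: dequeue 4; queue=[5,6]; order=0,1,2,3,4
step 6: dequeue 5; queue=[6]; order=0,1,2,3,4,5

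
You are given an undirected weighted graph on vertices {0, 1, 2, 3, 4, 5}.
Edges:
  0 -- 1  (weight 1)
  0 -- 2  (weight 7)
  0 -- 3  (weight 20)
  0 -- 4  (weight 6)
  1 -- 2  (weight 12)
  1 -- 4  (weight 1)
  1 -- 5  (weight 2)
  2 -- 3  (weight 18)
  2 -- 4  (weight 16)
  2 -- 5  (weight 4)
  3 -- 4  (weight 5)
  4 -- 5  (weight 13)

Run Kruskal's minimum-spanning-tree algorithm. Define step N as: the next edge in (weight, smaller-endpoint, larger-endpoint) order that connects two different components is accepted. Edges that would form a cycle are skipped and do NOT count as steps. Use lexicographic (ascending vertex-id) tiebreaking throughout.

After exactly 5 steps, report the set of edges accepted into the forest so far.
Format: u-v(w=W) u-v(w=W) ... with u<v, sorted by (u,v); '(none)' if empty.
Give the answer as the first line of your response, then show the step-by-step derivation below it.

0-1(w=1) 1-4(w=1) 1-5(w=2) 2-5(w=4) 3-4(w=5)

step 1: add edge 0-1 (w=1); MST = {0-1(w=1)}
step 2: add edge 1-4 (w=1); MST = {0-1(w=1) 1-4(w=1)}
step 3: add edge 1-5 (w=2); MST = {0-1(w=1) 1-4(w=1) 1-5(w=2)}
step 4: add edge 2-5 (w=4); MST = {0-1(w=1) 1-4(w=1) 1-5(w=2) 2-5(w=4)}
step 5: add edge 3-4 (w=5); MST = {0-1(w=1) 1-4(w=1) 1-5(w=2) 2-5(w=4) 3-4(w=5)}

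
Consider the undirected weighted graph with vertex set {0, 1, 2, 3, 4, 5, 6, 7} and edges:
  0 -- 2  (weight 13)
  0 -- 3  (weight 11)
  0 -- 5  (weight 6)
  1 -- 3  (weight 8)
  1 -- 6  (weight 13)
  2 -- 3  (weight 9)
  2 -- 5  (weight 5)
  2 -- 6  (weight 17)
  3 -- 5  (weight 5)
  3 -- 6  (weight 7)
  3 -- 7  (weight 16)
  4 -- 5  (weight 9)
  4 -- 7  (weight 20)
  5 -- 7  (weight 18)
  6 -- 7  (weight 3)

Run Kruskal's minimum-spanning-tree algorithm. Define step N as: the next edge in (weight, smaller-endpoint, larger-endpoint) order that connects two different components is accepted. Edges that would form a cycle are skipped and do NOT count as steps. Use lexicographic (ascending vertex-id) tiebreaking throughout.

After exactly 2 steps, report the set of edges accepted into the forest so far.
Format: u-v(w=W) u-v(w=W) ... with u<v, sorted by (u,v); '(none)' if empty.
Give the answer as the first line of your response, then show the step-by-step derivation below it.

2-5(w=5) 6-7(w=3)

step 1: add edge 6-7 (w=3); MST = {6-7(w=3)}
step 2: add edge 2-5 (w=5); MST = {2-5(w=5) 6-7(w=3)}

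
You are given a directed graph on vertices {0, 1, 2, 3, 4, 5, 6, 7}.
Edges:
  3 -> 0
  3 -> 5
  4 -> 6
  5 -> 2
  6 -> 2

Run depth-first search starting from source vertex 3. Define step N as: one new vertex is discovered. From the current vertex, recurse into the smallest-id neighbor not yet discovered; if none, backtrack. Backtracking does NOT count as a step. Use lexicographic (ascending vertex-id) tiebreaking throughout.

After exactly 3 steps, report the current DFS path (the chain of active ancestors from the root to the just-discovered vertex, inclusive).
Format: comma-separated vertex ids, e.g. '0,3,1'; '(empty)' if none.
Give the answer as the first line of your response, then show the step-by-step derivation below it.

3,5

step 1: discover 3; path=3; order=3
step 2: discover 0; path=3>0; order=3,0
step 3: discover 5; path=3>5; order=3,0,5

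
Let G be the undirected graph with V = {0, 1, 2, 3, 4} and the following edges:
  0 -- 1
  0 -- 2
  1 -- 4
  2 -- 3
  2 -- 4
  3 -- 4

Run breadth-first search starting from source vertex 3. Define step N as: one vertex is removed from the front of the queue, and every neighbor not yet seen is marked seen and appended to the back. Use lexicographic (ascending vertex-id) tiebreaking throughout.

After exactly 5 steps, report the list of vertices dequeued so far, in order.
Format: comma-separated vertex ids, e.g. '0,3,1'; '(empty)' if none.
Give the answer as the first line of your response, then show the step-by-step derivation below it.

3,2,4,0,1

step 1: dequeue 3; queue=[2,4]; order=3
step 2: dequeue 2; queue=[4,0]; order=3,2
step 3: dequeue 4; queue=[0,1]; order=3,2,4
step 4: dequeue 0; queue=[1]; order=3,2,4,0
step 5: dequeue 1; queue=[(empty)]; order=3,2,4,0,1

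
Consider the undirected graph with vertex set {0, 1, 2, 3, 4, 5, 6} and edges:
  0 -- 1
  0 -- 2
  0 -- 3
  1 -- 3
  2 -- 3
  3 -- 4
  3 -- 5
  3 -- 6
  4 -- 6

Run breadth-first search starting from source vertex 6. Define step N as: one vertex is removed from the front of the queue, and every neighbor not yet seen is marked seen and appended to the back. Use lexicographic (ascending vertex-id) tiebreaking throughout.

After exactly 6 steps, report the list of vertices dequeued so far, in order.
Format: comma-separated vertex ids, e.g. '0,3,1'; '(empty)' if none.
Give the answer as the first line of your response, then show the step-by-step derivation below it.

6,3,4,0,1,2

step 1: dequeue 6; queue=[3,4]; order=6
step 2: dequeue 3; queue=[4,0,1,2,5]; order=6,3
step 3: dequeue 4; queue=[0,1,2,5]; order=6,3,4
step 4: dequeue 0; queue=[1,2,5]; order=6,3,4,0
step 5: dequeue 1; queue=[2,5]; order=6,3,4,0,1
step 6: dequeue 2; queue=[5]; order=6,3,4,0,1,2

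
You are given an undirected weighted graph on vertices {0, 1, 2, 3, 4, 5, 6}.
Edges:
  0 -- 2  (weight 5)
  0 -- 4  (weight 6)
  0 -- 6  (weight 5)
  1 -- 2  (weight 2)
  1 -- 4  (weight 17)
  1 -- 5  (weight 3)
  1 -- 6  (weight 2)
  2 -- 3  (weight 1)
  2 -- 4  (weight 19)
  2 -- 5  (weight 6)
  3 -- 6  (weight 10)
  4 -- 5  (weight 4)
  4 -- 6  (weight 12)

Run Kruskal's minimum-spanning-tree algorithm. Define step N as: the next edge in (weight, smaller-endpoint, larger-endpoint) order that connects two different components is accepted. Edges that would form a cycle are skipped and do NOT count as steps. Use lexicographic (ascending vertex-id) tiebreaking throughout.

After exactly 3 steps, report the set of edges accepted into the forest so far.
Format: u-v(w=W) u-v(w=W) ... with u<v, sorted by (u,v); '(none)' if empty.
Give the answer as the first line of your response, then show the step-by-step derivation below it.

1-2(w=2) 1-6(w=2) 2-3(w=1)

step 1: add edge 2-3 (w=1); MST = {2-3(w=1)}
step 2: add edge 1-2 (w=2); MST = {1-2(w=2) 2-3(w=1)}
step 3: add edge 1-6 (w=2); MST = {1-2(w=2) 1-6(w=2) 2-3(w=1)}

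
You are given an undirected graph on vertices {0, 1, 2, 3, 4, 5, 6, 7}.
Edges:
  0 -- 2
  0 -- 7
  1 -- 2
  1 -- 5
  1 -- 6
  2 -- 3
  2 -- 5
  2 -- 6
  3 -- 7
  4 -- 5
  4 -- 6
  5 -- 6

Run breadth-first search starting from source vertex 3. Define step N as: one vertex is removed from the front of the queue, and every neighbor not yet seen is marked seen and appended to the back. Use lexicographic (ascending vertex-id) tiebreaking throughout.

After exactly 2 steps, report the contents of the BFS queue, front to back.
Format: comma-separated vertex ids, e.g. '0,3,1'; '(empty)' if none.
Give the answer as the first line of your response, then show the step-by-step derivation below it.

7,0,1,5,6

step 1: dequeue 3; queue=[2,7]; order=3
step 2: dequeue 2; queue=[7,0,1,5,6]; order=3,2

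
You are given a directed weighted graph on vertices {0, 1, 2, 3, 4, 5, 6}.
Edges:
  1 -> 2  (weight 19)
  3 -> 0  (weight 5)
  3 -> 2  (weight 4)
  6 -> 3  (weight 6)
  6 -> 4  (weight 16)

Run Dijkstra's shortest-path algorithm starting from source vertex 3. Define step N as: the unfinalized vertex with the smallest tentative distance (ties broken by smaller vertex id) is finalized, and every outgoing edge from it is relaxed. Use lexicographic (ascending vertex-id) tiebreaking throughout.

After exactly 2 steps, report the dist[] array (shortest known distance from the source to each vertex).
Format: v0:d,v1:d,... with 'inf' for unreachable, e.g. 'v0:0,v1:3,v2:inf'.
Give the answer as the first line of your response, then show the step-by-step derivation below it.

v0:5,v1:inf,v2:4,v3:0,v4:inf,v5:inf,v6:inf

step 1: dist = v0:5,v1:inf,v2:4,v3:0,v4:inf,v5:inf,v6:inf
step 2: dist = v0:5,v1:inf,v2:4,v3:0,v4:inf,v5:inf,v6:inf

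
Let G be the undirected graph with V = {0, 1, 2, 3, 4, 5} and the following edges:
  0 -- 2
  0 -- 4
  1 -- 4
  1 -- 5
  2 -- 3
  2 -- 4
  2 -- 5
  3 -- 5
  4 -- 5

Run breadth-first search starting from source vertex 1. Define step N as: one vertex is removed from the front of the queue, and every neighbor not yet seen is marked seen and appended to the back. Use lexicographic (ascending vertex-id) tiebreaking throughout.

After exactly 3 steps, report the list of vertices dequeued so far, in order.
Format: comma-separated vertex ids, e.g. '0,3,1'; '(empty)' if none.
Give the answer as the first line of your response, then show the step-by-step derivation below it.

1,4,5

step 1: dequeue 1; queue=[4,5]; order=1
step 2: dequeue 4; queue=[5,0,2]; order=1,4
step 3: dequeue 5; queue=[0,2,3]; order=1,4,5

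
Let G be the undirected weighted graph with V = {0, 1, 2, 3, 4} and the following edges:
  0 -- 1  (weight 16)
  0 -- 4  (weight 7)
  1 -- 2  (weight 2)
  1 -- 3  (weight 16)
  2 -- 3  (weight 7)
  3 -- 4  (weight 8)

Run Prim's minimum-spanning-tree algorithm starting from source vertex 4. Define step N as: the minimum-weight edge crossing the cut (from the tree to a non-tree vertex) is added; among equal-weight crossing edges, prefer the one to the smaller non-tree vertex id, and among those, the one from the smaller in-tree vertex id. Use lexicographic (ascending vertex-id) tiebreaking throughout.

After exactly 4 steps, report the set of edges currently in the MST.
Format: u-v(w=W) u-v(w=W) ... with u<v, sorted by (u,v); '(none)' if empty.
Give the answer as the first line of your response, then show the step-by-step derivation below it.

0-4(w=7) 1-2(w=2) 2-3(w=7) 3-4(w=8)

step 1: add edge 0-4 (w=7); MST = {0-4(w=7)}
step 2: add edge 3-4 (w=8); MST = {0-4(w=7) 3-4(w=8)}
step 3: add edge 2-3 (w=7); MST = {0-4(w=7) 2-3(w=7) 3-4(w=8)}
step 4: add edge 1-2 (w=2); MST = {0-4(w=7) 1-2(w=2) 2-3(w=7) 3-4(w=8)}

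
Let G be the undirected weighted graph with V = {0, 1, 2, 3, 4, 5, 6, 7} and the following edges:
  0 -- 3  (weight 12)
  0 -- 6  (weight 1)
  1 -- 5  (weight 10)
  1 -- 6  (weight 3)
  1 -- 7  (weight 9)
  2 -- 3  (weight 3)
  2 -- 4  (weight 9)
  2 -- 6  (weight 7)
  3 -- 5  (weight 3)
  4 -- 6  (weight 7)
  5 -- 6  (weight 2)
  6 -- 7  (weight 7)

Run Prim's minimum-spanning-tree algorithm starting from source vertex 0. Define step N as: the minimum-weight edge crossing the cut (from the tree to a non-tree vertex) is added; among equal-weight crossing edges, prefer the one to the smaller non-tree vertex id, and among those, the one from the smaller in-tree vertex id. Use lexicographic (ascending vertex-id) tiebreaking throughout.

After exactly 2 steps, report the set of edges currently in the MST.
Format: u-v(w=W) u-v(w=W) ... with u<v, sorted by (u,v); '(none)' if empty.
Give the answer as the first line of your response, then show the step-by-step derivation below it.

0-6(w=1) 5-6(w=2)

step 1: add edge 0-6 (w=1); MST = {0-6(w=1)}
step 2: add edge 5-6 (w=2); MST = {0-6(w=1) 5-6(w=2)}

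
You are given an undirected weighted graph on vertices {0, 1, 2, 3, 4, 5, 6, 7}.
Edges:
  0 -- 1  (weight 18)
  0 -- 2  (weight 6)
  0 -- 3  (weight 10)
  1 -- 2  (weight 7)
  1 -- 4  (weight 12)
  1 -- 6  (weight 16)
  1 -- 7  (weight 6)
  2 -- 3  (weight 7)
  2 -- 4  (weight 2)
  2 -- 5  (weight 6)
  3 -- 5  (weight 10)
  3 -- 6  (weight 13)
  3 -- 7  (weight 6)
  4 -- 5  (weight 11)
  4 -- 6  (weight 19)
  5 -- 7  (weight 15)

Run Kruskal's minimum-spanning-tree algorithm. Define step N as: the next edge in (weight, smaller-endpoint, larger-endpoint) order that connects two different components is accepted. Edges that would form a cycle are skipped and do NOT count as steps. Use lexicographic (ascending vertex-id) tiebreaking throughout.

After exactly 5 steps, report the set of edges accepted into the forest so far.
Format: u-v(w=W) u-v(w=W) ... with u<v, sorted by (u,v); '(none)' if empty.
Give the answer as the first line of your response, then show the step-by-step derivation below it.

0-2(w=6) 1-7(w=6) 2-4(w=2) 2-5(w=6) 3-7(w=6)

step 1: add edge 2-4 (w=2); MST = {2-4(w=2)}
step 2: add edge 0-2 (w=6); MST = {0-2(w=6) 2-4(w=2)}
step 3: add edge 1-7 (w=6); MST = {0-2(w=6) 1-7(w=6) 2-4(w=2)}
step 4: add edge 2-5 (w=6); MST = {0-2(w=6) 1-7(w=6) 2-4(w=2) 2-5(w=6)}
step 5: add edge 3-7 (w=6); MST = {0-2(w=6) 1-7(w=6) 2-4(w=2) 2-5(w=6) 3-7(w=6)}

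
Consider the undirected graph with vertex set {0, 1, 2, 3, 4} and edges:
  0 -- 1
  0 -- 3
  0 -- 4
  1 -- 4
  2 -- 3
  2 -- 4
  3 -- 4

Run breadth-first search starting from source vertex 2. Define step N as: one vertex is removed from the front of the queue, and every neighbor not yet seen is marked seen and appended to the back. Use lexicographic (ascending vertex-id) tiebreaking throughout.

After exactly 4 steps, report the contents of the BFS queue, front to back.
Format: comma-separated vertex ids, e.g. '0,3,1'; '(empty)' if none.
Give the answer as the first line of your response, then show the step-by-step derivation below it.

1

step 1: dequeue 2; queue=[3,4]; order=2
step 2: dequeue 3; queue=[4,0]; order=2,3
step 3: dequeue 4; queue=[0,1]; order=2,3,4
step 4: dequeue 0; queue=[1]; order=2,3,4,0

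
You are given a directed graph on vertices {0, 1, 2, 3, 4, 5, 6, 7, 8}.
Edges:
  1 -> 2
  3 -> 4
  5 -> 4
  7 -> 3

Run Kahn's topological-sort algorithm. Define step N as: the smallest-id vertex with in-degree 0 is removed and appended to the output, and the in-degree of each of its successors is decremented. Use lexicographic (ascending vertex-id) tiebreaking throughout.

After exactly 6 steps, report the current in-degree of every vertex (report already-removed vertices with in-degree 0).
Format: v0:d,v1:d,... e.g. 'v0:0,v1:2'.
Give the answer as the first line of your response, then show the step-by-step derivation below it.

v0:0,v1:0,v2:0,v3:0,v4:1,v5:0,v6:0,v7:0,v8:0

step 1: output 0; order=[0]; indeg=(0,0,1,1,2,0,0,0,0)
step 2: output 1; order=[0,1]; indeg=(0,0,0,1,2,0,0,0,0)
step 3: output 2; order=[0,1,2]; indeg=(0,0,0,1,2,0,0,0,0)
step 4: output 5; order=[0,1,2,5]; indeg=(0,0,0,1,1,0,0,0,0)
step 5: output 6; order=[0,1,2,5,6]; indeg=(0,0,0,1,1,0,0,0,0)
step 6: output 7; order=[0,1,2,5,6,7]; indeg=(0,0,0,0,1,0,0,0,0)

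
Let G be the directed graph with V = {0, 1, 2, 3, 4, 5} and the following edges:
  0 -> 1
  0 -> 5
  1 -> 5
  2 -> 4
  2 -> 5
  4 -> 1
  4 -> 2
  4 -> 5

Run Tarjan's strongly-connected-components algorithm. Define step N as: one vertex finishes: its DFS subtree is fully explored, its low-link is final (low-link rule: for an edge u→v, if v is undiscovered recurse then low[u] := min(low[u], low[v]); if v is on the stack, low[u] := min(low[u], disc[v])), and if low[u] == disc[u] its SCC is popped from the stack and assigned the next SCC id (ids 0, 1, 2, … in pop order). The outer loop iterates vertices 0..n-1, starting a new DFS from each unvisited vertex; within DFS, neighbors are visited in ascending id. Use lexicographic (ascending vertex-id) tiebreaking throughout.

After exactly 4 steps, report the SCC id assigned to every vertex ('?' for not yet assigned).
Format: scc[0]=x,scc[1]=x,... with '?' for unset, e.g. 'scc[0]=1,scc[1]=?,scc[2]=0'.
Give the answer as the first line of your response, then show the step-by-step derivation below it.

scc[0]=2,scc[1]=1,scc[2]=?,scc[3]=?,scc[4]=?,scc[5]=0

step 1: low=(low[0]=0,low[1]=1,low[2]=?,low[3]=?,low[4]=?,low[5]=2); scc=(scc[0]=?,scc[1]=?,scc[2]=?,scc[3]=?,scc[4]=?,scc[5]=0)
step 2: low=(low[0]=0,low[1]=1,low[2]=?,low[3]=?,low[4]=?,low[5]=2); scc=(scc[0]=?,scc[1]=1,scc[2]=?,scc[3]=?,scc[4]=?,scc[5]=0)
step 3: low=(low[0]=0,low[1]=1,low[2]=?,low[3]=?,low[4]=?,low[5]=2); scc=(scc[0]=2,scc[1]=1,scc[2]=?,scc[3]=?,scc[4]=?,scc[5]=0)
step 4: low=(low[0]=0,low[1]=1,low[2]=3,low[3]=?,low[4]=3,low[5]=2); scc=(scc[0]=2,scc[1]=1,scc[2]=?,scc[3]=?,scc[4]=?,scc[5]=0)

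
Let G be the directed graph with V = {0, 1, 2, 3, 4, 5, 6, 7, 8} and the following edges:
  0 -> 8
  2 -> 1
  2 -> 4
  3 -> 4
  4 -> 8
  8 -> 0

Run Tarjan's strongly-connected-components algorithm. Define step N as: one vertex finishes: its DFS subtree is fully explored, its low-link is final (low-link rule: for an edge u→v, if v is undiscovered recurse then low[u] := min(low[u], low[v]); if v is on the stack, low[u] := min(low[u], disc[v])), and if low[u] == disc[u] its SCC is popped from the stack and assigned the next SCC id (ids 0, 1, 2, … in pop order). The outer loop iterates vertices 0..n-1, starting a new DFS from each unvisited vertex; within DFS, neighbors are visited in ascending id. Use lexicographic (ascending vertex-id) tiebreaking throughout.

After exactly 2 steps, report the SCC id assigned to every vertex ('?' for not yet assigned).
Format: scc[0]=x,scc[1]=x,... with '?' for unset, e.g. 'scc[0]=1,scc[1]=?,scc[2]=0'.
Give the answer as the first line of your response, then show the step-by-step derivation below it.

scc[0]=0,scc[1]=?,scc[2]=?,scc[3]=?,scc[4]=?,scc[5]=?,scc[6]=?,scc[7]=?,scc[8]=0

step 1: low=(low[0]=0,low[1]=?,low[2]=?,low[3]=?,low[4]=?,low[5]=?,low[6]=?,low[7]=?,low[8]=0); scc=(scc[0]=?,scc[1]=?,scc[2]=?,scc[3]=?,scc[4]=?,scc[5]=?,scc[6]=?,scc[7]=?,scc[8]=?)
step 2: low=(low[0]=0,low[1]=?,low[2]=?,low[3]=?,low[4]=?,low[5]=?,low[6]=?,low[7]=?,low[8]=0); scc=(scc[0]=0,scc[1]=?,scc[2]=?,scc[3]=?,scc[4]=?,scc[5]=?,scc[6]=?,scc[7]=?,scc[8]=0)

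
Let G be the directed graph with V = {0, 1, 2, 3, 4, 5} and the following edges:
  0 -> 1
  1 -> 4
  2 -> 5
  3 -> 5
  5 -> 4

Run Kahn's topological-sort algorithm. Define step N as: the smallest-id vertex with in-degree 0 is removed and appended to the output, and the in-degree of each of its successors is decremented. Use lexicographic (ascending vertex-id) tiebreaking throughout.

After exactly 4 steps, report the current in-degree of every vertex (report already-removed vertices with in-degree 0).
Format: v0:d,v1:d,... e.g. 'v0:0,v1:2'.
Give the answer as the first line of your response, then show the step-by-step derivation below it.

v0:0,v1:0,v2:0,v3:0,v4:1,v5:0

step 1: output 0; order=[0]; indeg=(0,0,0,0,2,2)
step 2: output 1; order=[0,1]; indeg=(0,0,0,0,1,2)
step 3: output 2; order=[0,1,2]; indeg=(0,0,0,0,1,1)
step 4: output 3; order=[0,1,2,3]; indeg=(0,0,0,0,1,0)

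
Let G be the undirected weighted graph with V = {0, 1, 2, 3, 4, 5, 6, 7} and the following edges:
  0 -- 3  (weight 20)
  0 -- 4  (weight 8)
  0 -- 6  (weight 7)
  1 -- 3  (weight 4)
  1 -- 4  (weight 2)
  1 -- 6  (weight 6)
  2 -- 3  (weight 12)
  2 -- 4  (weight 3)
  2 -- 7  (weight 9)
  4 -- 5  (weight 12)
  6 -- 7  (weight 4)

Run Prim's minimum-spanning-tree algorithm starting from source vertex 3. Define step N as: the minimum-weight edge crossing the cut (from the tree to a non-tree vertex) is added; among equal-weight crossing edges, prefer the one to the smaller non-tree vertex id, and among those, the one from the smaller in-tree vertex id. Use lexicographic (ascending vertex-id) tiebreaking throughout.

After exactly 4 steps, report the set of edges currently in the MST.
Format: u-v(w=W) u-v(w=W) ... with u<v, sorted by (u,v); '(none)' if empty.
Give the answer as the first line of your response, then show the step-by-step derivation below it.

1-3(w=4) 1-4(w=2) 1-6(w=6) 2-4(w=3)

step 1: add edge 1-3 (w=4); MST = {1-3(w=4)}
step 2: add edge 1-4 (w=2); MST = {1-3(w=4) 1-4(w=2)}
step 3: add edge 2-4 (w=3); MST = {1-3(w=4) 1-4(w=2) 2-4(w=3)}
step 4: add edge 1-6 (w=6); MST = {1-3(w=4) 1-4(w=2) 1-6(w=6) 2-4(w=3)}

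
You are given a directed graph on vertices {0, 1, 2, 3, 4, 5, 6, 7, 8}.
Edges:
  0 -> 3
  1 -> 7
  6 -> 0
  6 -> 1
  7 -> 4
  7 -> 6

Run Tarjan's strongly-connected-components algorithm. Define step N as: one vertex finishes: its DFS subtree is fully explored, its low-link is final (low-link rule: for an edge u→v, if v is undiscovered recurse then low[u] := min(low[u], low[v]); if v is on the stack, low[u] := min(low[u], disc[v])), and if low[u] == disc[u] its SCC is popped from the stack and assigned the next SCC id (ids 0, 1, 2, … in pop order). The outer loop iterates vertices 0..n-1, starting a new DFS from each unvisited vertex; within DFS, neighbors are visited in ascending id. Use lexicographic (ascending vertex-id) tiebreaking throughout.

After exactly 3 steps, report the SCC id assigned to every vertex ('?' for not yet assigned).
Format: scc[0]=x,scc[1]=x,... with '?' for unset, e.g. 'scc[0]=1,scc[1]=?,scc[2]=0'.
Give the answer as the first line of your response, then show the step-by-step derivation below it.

scc[0]=1,scc[1]=?,scc[2]=?,scc[3]=0,scc[4]=2,scc[5]=?,scc[6]=?,scc[7]=?,scc[8]=?

step 1: low=(low[0]=0,low[1]=?,low[2]=?,low[3]=1,low[4]=?,low[5]=?,low[6]=?,low[7]=?,low[8]=?); scc=(scc[0]=?,scc[1]=?,scc[2]=?,scc[3]=0,scc[4]=?,scc[5]=?,scc[6]=?,scc[7]=?,scc[8]=?)
step 2: low=(low[0]=0,low[1]=?,low[2]=?,low[3]=1,low[4]=?,low[5]=?,low[6]=?,low[7]=?,low[8]=?); scc=(scc[0]=1,scc[1]=?,scc[2]=?,scc[3]=0,scc[4]=?,scc[5]=?,scc[6]=?,scc[7]=?,scc[8]=?)
step 3: low=(low[0]=0,low[1]=2,low[2]=?,low[3]=1,low[4]=4,low[5]=?,low[6]=?,low[7]=3,low[8]=?); scc=(scc[0]=1,scc[1]=?,scc[2]=?,scc[3]=0,scc[4]=2,scc[5]=?,scc[6]=?,scc[7]=?,scc[8]=?)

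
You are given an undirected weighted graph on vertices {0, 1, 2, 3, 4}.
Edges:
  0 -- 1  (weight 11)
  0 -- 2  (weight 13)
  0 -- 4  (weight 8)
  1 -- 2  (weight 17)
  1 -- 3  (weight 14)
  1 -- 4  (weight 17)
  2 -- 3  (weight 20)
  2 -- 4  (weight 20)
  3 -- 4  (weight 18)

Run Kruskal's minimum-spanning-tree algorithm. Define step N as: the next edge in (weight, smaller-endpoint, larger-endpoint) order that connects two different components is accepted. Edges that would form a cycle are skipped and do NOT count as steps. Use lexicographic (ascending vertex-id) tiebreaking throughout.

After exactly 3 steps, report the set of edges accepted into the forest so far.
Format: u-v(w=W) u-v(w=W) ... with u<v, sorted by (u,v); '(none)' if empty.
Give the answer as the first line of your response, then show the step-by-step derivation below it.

0-1(w=11) 0-2(w=13) 0-4(w=8)

step 1: add edge 0-4 (w=8); MST = {0-4(w=8)}
step 2: add edge 0-1 (w=11); MST = {0-1(w=11) 0-4(w=8)}
step 3: add edge 0-2 (w=13); MST = {0-1(w=11) 0-2(w=13) 0-4(w=8)}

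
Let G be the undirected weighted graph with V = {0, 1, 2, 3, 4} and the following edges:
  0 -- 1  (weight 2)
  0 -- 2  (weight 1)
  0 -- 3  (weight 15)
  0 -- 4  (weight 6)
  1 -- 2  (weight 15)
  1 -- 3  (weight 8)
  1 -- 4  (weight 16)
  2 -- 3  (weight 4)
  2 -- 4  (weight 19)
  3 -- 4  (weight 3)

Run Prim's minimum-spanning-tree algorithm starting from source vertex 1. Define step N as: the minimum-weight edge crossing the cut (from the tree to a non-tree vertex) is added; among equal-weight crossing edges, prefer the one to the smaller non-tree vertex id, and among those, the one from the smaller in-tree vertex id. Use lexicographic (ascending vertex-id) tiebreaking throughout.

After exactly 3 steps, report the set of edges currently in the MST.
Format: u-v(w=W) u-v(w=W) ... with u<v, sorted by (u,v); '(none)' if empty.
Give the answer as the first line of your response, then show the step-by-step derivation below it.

0-1(w=2) 0-2(w=1) 2-3(w=4)

step 1: add edge 0-1 (w=2); MST = {0-1(w=2)}
step 2: add edge 0-2 (w=1); MST = {0-1(w=2) 0-2(w=1)}
step 3: add edge 2-3 (w=4); MST = {0-1(w=2) 0-2(w=1) 2-3(w=4)}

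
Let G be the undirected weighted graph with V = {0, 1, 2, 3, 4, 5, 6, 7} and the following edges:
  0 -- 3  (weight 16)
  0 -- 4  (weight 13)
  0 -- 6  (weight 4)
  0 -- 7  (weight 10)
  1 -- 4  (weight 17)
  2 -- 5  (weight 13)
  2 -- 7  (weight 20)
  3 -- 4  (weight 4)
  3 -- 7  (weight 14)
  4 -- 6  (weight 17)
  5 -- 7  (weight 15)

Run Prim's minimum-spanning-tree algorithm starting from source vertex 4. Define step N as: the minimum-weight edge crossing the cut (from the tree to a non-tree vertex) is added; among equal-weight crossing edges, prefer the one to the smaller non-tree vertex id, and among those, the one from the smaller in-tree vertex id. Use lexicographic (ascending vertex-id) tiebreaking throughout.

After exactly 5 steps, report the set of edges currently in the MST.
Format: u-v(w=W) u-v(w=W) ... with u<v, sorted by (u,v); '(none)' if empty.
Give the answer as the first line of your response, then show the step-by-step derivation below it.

0-4(w=13) 0-6(w=4) 0-7(w=10) 3-4(w=4) 5-7(w=15)

step 1: add edge 3-4 (w=4); MST = {3-4(w=4)}
step 2: add edge 0-4 (w=13); MST = {0-4(w=13) 3-4(w=4)}
step 3: add edge 0-6 (w=4); MST = {0-4(w=13) 0-6(w=4) 3-4(w=4)}
step 4: add edge 0-7 (w=10); MST = {0-4(w=13) 0-6(w=4) 0-7(w=10) 3-4(w=4)}
step 5: add edge 5-7 (w=15); MST = {0-4(w=13) 0-6(w=4) 0-7(w=10) 3-4(w=4) 5-7(w=15)}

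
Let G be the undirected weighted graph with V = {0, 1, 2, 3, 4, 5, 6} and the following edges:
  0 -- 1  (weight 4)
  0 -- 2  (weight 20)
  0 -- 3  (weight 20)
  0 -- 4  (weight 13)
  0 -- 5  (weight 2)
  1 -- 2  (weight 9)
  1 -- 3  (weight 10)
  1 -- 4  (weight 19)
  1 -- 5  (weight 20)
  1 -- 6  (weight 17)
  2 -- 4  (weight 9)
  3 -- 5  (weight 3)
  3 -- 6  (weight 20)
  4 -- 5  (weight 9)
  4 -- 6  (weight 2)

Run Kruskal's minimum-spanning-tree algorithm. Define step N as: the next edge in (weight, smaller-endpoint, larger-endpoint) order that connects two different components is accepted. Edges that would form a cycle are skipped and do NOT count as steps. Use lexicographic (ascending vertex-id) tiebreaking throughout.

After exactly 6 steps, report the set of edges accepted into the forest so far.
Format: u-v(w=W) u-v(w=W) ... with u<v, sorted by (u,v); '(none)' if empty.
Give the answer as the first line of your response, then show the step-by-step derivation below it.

0-1(w=4) 0-5(w=2) 1-2(w=9) 2-4(w=9) 3-5(w=3) 4-6(w=2)

step 1: add edge 0-5 (w=2); MST = {0-5(w=2)}
step 2: add edge 4-6 (w=2); MST = {0-5(w=2) 4-6(w=2)}
step 3: add edge 3-5 (w=3); MST = {0-5(w=2) 3-5(w=3) 4-6(w=2)}
step 4: add edge 0-1 (w=4); MST = {0-1(w=4) 0-5(w=2) 3-5(w=3) 4-6(w=2)}
step 5: add edge 1-2 (w=9); MST = {0-1(w=4) 0-5(w=2) 1-2(w=9) 3-5(w=3) 4-6(w=2)}
step 6: add edge 2-4 (w=9); MST = {0-1(w=4) 0-5(w=2) 1-2(w=9) 2-4(w=9) 3-5(w=3) 4-6(w=2)}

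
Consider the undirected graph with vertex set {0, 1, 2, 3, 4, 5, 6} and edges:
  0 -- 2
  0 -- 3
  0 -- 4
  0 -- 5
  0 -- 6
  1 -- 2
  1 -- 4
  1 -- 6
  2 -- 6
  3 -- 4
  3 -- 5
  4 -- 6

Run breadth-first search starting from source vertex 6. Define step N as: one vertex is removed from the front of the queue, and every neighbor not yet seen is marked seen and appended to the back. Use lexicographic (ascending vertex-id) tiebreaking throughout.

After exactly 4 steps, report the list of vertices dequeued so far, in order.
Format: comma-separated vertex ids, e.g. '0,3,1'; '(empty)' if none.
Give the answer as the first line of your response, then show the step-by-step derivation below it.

6,0,1,2

step 1: dequeue 6; queue=[0,1,2,4]; order=6
step 2: dequeue 0; queue=[1,2,4,3,5]; order=6,0
step 3: dequeue 1; queue=[2,4,3,5]; order=6,0,1
step 4: dequeue 2; queue=[4,3,5]; order=6,0,1,2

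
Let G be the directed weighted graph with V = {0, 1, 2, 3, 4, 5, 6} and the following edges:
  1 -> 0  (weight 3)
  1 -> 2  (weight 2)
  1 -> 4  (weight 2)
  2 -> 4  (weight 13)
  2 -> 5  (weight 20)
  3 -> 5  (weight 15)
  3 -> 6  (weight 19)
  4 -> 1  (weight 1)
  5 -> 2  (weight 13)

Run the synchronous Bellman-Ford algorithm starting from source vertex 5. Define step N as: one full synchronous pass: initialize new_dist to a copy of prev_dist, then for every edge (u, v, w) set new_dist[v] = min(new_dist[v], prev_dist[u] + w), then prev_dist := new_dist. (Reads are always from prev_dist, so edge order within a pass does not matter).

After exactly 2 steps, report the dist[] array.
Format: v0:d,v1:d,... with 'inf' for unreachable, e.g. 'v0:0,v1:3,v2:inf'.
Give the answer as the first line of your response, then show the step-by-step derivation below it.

v0:inf,v1:inf,v2:13,v3:inf,v4:26,v5:0,v6:inf

step 1: dist = v0:inf,v1:inf,v2:13,v3:inf,v4:inf,v5:0,v6:inf
step 2: dist = v0:inf,v1:inf,v2:13,v3:inf,v4:26,v5:0,v6:inf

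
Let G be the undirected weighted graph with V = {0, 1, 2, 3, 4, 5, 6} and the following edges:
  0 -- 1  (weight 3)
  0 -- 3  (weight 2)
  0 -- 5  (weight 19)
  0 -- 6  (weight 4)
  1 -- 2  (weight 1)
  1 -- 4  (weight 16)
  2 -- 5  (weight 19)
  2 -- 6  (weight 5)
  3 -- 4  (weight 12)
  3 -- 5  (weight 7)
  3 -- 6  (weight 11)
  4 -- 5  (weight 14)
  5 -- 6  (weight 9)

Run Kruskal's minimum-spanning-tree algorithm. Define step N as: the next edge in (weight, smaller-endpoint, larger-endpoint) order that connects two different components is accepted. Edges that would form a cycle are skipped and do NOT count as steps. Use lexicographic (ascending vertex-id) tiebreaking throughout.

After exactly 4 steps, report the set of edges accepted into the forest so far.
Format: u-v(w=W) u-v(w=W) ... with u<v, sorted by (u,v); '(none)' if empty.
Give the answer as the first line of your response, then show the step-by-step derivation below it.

0-1(w=3) 0-3(w=2) 0-6(w=4) 1-2(w=1)

step 1: add edge 1-2 (w=1); MST = {1-2(w=1)}
step 2: add edge 0-3 (w=2); MST = {0-3(w=2) 1-2(w=1)}
step 3: add edge 0-1 (w=3); MST = {0-1(w=3) 0-3(w=2) 1-2(w=1)}
step 4: add edge 0-6 (w=4); MST = {0-1(w=3) 0-3(w=2) 0-6(w=4) 1-2(w=1)}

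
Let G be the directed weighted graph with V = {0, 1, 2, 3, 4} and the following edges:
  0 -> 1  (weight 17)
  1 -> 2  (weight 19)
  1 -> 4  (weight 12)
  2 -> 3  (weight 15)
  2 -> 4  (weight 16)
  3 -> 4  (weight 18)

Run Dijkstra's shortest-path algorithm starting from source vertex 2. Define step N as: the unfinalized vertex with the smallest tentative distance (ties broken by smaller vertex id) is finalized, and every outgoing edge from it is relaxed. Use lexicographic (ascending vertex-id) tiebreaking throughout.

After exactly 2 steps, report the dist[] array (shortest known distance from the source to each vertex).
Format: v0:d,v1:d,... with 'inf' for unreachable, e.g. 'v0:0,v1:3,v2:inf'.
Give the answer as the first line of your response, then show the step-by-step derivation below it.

v0:inf,v1:inf,v2:0,v3:15,v4:16

step 1: dist = v0:inf,v1:inf,v2:0,v3:15,v4:16
step 2: dist = v0:inf,v1:inf,v2:0,v3:15,v4:16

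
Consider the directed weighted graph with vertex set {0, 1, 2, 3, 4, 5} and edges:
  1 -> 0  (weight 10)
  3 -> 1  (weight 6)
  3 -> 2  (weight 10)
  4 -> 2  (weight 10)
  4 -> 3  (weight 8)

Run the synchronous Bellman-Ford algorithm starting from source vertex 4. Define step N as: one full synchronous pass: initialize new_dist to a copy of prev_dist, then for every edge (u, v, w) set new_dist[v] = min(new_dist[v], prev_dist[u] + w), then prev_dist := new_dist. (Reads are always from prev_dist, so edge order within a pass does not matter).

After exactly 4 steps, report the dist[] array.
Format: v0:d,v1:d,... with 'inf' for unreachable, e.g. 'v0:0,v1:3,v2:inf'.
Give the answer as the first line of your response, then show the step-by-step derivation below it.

v0:24,v1:14,v2:10,v3:8,v4:0,v5:inf

step 1: dist = v0:inf,v1:inf,v2:10,v3:8,v4:0,v5:inf
step 2: dist = v0:inf,v1:14,v2:10,v3:8,v4:0,v5:inf
step 3: dist = v0:24,v1:14,v2:10,v3:8,v4:0,v5:inf
step 4: dist = v0:24,v1:14,v2:10,v3:8,v4:0,v5:inf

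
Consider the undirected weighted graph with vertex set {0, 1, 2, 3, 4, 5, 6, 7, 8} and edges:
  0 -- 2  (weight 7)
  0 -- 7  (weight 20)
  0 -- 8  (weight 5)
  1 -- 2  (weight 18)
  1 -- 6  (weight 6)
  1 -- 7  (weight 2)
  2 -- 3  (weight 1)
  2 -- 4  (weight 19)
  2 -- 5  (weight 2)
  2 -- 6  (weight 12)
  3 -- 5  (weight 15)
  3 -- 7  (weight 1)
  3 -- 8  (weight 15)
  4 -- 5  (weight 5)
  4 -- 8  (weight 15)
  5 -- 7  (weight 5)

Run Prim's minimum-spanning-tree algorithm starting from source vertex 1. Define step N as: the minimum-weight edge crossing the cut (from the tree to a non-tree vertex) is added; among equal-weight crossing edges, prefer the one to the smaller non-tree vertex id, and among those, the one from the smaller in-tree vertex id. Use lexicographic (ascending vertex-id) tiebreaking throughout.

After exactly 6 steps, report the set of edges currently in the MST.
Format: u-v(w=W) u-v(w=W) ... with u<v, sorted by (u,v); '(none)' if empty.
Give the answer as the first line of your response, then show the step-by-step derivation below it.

1-6(w=6) 1-7(w=2) 2-3(w=1) 2-5(w=2) 3-7(w=1) 4-5(w=5)

step 1: add edge 1-7 (w=2); MST = {1-7(w=2)}
step 2: add edge 3-7 (w=1); MST = {1-7(w=2) 3-7(w=1)}
step 3: add edge 2-3 (w=1); MST = {1-7(w=2) 2-3(w=1) 3-7(w=1)}
step 4: add edge 2-5 (w=2); MST = {1-7(w=2) 2-3(w=1) 2-5(w=2) 3-7(w=1)}
step 5: add edge 4-5 (w=5); MST = {1-7(w=2) 2-3(w=1) 2-5(w=2) 3-7(w=1) 4-5(w=5)}
step 6: add edge 1-6 (w=6); MST = {1-6(w=6) 1-7(w=2) 2-3(w=1) 2-5(w=2) 3-7(w=1) 4-5(w=5)}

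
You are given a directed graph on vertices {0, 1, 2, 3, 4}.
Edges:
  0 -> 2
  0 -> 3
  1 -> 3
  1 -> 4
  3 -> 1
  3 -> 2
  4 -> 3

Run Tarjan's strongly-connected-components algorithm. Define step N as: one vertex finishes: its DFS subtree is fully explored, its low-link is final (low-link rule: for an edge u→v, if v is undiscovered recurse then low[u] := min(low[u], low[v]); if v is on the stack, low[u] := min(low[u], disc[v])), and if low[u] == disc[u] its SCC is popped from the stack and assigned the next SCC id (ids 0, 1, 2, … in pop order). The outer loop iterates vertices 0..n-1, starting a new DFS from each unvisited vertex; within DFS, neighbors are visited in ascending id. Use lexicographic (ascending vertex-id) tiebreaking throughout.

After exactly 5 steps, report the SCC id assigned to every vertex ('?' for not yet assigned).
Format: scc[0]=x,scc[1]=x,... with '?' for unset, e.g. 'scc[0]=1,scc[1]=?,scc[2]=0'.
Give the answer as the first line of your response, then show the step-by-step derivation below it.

scc[0]=2,scc[1]=1,scc[2]=0,scc[3]=1,scc[4]=1

step 1: low=(low[0]=0,low[1]=?,low[2]=1,low[3]=?,low[4]=?); scc=(scc[0]=?,scc[1]=?,scc[2]=0,scc[3]=?,scc[4]=?)
step 2: low=(low[0]=0,low[1]=2,low[2]=1,low[3]=2,low[4]=2); scc=(scc[0]=?,scc[1]=?,scc[2]=0,scc[3]=?,scc[4]=?)
step 3: low=(low[0]=0,low[1]=2,low[2]=1,low[3]=2,low[4]=2); scc=(scc[0]=?,scc[1]=?,scc[2]=0,scc[3]=?,scc[4]=?)
step 4: low=(low[0]=0,low[1]=2,low[2]=1,low[3]=2,low[4]=2); scc=(scc[0]=?,scc[1]=1,scc[2]=0,scc[3]=1,scc[4]=1)
step 5: low=(low[0]=0,low[1]=2,low[2]=1,low[3]=2,low[4]=2); scc=(scc[0]=2,scc[1]=1,scc[2]=0,scc[3]=1,scc[4]=1)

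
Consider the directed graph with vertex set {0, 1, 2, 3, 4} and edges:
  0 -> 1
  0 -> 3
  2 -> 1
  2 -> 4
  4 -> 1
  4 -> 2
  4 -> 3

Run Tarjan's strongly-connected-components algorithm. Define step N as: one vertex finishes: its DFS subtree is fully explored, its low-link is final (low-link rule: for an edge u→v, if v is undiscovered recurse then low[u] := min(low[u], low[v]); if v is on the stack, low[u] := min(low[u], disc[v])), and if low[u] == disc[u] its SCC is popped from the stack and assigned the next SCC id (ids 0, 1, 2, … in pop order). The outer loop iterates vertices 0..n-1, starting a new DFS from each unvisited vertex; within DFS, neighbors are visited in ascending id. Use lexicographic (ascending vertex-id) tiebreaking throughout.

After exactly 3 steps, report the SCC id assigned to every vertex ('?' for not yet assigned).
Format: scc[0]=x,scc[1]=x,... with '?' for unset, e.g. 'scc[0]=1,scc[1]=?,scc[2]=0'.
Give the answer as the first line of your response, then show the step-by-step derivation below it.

scc[0]=2,scc[1]=0,scc[2]=?,scc[3]=1,scc[4]=?

step 1: low=(low[0]=0,low[1]=1,low[2]=?,low[3]=?,low[4]=?); scc=(scc[0]=?,scc[1]=0,scc[2]=?,scc[3]=?,scc[4]=?)
step 2: low=(low[0]=0,low[1]=1,low[2]=?,low[3]=2,low[4]=?); scc=(scc[0]=?,scc[1]=0,scc[2]=?,scc[3]=1,scc[4]=?)
step 3: low=(low[0]=0,low[1]=1,low[2]=?,low[3]=2,low[4]=?); scc=(scc[0]=2,scc[1]=0,scc[2]=?,scc[3]=1,scc[4]=?)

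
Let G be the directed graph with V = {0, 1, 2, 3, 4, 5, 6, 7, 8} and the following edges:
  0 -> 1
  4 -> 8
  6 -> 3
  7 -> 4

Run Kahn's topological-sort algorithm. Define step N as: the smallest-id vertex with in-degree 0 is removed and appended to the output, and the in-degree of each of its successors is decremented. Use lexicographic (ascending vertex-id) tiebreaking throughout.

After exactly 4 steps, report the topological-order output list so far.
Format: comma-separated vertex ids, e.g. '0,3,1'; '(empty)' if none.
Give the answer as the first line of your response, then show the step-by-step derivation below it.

0,1,2,5

step 1: output 0; order=[0]; indeg=(0,0,0,1,1,0,0,0,1)
step 2: output 1; order=[0,1]; indeg=(0,0,0,1,1,0,0,0,1)
step 3: output 2; order=[0,1,2]; indeg=(0,0,0,1,1,0,0,0,1)
step 4: output 5; order=[0,1,2,5]; indeg=(0,0,0,1,1,0,0,0,1)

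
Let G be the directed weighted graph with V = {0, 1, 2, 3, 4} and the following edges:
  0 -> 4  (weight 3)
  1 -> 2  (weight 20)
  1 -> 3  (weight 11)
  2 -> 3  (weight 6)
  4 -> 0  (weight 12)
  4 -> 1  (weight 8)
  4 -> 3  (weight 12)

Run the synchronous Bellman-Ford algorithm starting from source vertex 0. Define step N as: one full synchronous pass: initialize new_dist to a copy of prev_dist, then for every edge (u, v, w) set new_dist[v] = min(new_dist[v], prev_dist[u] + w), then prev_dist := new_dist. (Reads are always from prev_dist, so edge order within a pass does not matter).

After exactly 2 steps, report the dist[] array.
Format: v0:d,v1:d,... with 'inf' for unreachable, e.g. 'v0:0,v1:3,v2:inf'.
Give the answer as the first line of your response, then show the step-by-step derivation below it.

v0:0,v1:11,v2:inf,v3:15,v4:3

step 1: dist = v0:0,v1:inf,v2:inf,v3:inf,v4:3
step 2: dist = v0:0,v1:11,v2:inf,v3:15,v4:3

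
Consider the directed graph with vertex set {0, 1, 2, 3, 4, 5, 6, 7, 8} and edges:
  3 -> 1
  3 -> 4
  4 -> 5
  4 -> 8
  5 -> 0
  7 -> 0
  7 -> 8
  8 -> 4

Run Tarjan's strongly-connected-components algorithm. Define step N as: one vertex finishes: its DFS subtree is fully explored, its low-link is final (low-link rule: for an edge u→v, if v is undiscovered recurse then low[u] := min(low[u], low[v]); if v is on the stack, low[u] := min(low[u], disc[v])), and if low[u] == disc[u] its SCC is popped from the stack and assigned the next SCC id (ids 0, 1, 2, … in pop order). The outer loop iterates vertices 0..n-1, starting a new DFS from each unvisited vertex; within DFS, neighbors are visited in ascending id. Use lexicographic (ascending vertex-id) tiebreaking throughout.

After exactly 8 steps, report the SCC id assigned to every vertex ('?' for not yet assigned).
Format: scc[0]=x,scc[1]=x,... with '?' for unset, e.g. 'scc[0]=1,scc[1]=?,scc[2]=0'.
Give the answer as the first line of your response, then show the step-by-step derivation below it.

scc[0]=0,scc[1]=1,scc[2]=2,scc[3]=5,scc[4]=4,scc[5]=3,scc[6]=6,scc[7]=?,scc[8]=4

step 1: low=(low[0]=0,low[1]=?,low[2]=?,low[3]=?,low[4]=?,low[5]=?,low[6]=?,low[7]=?,low[8]=?); scc=(scc[0]=0,scc[1]=?,scc[2]=?,scc[3]=?,scc[4]=?,scc[5]=?,scc[6]=?,scc[7]=?,scc[8]=?)
step 2: low=(low[0]=0,low[1]=1,low[2]=?,low[3]=?,low[4]=?,low[5]=?,low[6]=?,low[7]=?,low[8]=?); scc=(scc[0]=0,scc[1]=1,scc[2]=?,scc[3]=?,scc[4]=?,scc[5]=?,scc[6]=?,scc[7]=?,scc[8]=?)
step 3: low=(low[0]=0,low[1]=1,low[2]=2,low[3]=?,low[4]=?,low[5]=?,low[6]=?,low[7]=?,low[8]=?); scc=(scc[0]=0,scc[1]=1,scc[2]=2,scc[3]=?,scc[4]=?,scc[5]=?,scc[6]=?,scc[7]=?,scc[8]=?)
step 4: low=(low[0]=0,low[1]=1,low[2]=2,low[3]=3,low[4]=4,low[5]=5,low[6]=?,low[7]=?,low[8]=?); scc=(scc[0]=0,scc[1]=1,scc[2]=2,scc[3]=?,scc[4]=?,scc[5]=3,scc[6]=?,scc[7]=?,scc[8]=?)
step 5: low=(low[0]=0,low[1]=1,low[2]=2,low[3]=3,low[4]=4,low[5]=5,low[6]=?,low[7]=?,low[8]=4); scc=(scc[0]=0,scc[1]=1,scc[2]=2,scc[3]=?,scc[4]=?,scc[5]=3,scc[6]=?,scc[7]=?,scc[8]=?)
step 6: low=(low[0]=0,low[1]=1,low[2]=2,low[3]=3,low[4]=4,low[5]=5,low[6]=?,low[7]=?,low[8]=4); scc=(scc[0]=0,scc[1]=1,scc[2]=2,scc[3]=?,scc[4]=4,scc[5]=3,scc[6]=?,scc[7]=?,scc[8]=4)
step 7: low=(low[0]=0,low[1]=1,low[2]=2,low[3]=3,low[4]=4,low[5]=5,low[6]=?,low[7]=?,low[8]=4); scc=(scc[0]=0,scc[1]=1,scc[2]=2,scc[3]=5,scc[4]=4,scc[5]=3,scc[6]=?,scc[7]=?,scc[8]=4)
step 8: low=(low[0]=0,low[1]=1,low[2]=2,low[3]=3,low[4]=4,low[5]=5,low[6]=7,low[7]=?,low[8]=4); scc=(scc[0]=0,scc[1]=1,scc[2]=2,scc[3]=5,scc[4]=4,scc[5]=3,scc[6]=6,scc[7]=?,scc[8]=4)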